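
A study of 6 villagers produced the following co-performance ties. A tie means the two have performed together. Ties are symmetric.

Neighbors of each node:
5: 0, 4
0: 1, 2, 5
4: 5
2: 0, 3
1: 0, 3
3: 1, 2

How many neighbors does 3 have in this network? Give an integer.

3 is directly tied to 1 and 2. That is 2 neighbors, so the degree of 3 is 2.

2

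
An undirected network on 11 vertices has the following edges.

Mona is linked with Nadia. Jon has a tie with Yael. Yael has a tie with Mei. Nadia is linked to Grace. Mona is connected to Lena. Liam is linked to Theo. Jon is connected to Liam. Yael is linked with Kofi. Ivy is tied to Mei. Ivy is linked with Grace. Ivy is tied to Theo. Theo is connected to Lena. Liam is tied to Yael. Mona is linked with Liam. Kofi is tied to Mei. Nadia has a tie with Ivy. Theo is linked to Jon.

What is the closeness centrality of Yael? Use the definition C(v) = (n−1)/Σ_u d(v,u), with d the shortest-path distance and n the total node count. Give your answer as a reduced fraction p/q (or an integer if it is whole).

10/19

Distances from Yael: Grace:3, Ivy:2, Jon:1, Kofi:1, Lena:3, Liam:1, Mei:1, Mona:2, Nadia:3, Theo:2. Sum = 19.
n = 11, so closeness = 10/19.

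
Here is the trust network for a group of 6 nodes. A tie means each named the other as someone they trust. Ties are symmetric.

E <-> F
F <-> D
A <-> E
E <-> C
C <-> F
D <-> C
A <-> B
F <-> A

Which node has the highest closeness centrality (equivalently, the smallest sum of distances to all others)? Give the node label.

F

Farness (sum of distances to all others) for each node — A:7, B:11, C:8, D:9, E:7, F:6.
The smallest farness is 6, for F, so F has the highest closeness.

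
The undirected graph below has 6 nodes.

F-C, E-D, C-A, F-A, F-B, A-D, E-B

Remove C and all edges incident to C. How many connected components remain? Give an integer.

C's neighbors (A and F) remain reachable from one another through other ties, so the rest of the network stays in one piece.

1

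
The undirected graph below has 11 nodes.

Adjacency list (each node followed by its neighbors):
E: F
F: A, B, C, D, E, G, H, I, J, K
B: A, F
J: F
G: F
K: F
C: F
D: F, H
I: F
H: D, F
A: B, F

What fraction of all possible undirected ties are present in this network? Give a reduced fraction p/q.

There are 12 edges and 11 nodes, so the maximum possible is C(11,2) = 55.
Density = 12/55.

12/55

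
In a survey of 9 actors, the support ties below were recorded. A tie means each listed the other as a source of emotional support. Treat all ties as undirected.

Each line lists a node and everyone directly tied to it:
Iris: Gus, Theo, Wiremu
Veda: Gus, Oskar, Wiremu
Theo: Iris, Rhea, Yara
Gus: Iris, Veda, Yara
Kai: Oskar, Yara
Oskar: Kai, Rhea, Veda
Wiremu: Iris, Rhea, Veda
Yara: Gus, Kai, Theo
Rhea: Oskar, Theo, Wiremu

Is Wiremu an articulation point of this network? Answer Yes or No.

No

Even without Wiremu, every remaining node can still reach every other (the residual graph is connected), so Wiremu is not a cut vertex.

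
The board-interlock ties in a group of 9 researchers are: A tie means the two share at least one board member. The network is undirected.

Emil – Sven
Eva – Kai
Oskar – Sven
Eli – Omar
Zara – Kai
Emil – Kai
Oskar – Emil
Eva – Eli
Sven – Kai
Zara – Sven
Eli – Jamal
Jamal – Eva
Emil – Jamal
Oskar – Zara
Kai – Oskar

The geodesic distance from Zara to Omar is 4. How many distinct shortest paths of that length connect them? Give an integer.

The shortest distance is 4, and the only length-4 path is Zara–Kai–Eva–Eli–Omar. So there is exactly 1 shortest path.

1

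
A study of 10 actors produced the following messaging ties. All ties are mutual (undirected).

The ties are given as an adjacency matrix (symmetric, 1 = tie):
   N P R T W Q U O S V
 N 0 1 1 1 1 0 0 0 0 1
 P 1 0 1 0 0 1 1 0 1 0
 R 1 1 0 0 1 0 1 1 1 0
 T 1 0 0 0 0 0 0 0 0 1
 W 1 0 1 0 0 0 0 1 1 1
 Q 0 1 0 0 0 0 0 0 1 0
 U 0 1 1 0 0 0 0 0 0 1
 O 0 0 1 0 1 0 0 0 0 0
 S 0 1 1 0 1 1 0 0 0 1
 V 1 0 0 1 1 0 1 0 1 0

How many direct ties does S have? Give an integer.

S is directly tied to P, Q, R, V, and W. That is 5 neighbors, so the degree of S is 5.

5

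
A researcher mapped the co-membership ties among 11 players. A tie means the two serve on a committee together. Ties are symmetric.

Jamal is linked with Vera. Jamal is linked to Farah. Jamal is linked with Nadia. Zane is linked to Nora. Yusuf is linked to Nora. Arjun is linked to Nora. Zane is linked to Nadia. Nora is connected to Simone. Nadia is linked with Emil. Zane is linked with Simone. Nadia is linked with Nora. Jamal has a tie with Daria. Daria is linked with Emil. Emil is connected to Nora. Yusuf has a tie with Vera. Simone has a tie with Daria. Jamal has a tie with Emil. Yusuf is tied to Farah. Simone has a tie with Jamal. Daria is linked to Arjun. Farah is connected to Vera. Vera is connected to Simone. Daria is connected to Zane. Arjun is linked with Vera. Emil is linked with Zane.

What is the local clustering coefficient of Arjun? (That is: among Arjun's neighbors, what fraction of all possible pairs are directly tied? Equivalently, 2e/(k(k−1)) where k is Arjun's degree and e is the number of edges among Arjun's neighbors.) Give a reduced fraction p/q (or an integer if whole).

Arjun's neighbors: Daria, Nora, and Vera (k = 3).
Possible neighbor pairs: C(3,2) = 3. Edges among them: none → e = 0.
Clustering(Arjun) = 0/3 = 0.

0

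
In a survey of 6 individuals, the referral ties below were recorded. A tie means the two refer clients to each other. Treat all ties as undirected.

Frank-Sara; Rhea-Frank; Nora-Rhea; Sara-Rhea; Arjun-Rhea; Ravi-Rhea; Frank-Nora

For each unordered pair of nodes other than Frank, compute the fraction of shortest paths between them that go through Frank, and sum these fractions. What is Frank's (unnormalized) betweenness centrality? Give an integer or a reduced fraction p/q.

Pairs whose geodesics pass through Frank — Sara–Nora: 1/2.
All other pairs contribute 0.
Summing the contributions gives betweenness(Frank) = 1/2.

1/2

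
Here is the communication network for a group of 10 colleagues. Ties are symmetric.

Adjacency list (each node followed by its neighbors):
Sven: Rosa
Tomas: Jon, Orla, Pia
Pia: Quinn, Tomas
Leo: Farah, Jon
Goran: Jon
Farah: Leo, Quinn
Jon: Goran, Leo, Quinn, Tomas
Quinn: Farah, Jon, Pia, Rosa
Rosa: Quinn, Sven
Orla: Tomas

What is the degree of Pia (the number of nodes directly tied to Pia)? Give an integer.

Pia is directly tied to Quinn and Tomas. That is 2 neighbors, so the degree of Pia is 2.

2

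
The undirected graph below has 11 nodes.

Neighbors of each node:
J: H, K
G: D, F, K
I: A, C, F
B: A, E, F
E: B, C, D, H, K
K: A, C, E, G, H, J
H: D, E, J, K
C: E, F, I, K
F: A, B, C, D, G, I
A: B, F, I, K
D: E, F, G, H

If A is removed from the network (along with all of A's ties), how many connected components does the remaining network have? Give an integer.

A's neighbors (B, F, I, and K) remain reachable from one another through other ties, so the rest of the network stays in one piece.

1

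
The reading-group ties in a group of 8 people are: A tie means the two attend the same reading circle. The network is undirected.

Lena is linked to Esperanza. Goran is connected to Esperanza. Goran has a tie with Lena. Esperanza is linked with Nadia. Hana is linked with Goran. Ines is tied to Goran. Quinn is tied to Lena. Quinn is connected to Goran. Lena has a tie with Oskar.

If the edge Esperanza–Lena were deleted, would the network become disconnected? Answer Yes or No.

Even without that edge, Esperanza still reaches Lena via Esperanza – Goran – Lena, so the network stays connected. Not a bridge.

No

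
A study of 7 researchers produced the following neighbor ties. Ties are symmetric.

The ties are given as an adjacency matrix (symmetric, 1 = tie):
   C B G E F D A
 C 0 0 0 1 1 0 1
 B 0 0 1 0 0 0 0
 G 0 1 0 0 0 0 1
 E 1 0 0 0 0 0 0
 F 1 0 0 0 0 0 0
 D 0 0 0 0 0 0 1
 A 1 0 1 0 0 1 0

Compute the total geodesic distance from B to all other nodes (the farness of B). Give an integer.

Distances from B: A:2, C:3, D:3, E:4, F:4, G:1.
Sum = 2 + 3 + 3 + 4 + 4 + 1 = 17.

17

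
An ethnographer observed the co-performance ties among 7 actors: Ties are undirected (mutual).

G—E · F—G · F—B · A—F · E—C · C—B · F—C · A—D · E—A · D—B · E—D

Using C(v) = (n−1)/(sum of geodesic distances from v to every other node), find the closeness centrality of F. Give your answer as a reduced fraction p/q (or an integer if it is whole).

3/4

Distances from F: A:1, B:1, C:1, D:2, E:2, G:1. Sum = 8.
n = 7, so closeness = 6/8 = 3/4.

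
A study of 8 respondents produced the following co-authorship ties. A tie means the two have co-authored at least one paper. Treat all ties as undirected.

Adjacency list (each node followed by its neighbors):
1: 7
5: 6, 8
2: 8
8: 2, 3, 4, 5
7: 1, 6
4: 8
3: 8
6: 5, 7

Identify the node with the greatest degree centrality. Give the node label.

Degrees — 1:1, 2:1, 3:1, 4:1, 5:2, 6:2, 7:2, 8:4.
The maximum is 4, attained only by 8.

8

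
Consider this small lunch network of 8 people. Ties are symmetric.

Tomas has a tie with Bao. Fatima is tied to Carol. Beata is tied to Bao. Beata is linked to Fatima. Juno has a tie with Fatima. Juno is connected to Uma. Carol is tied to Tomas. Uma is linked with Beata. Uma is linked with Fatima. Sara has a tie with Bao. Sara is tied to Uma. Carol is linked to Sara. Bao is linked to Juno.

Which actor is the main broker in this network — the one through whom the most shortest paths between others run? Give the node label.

Unnormalized betweenness of each node: Bao:133/30, Beata:31/30, Carol:12/5, Fatima:91/30, Juno:31/30, Sara:26/15, Tomas:1/2, Uma:11/6.
Bao has the largest value, 133/30, making it the main broker — the node through which the most shortest paths run.

Bao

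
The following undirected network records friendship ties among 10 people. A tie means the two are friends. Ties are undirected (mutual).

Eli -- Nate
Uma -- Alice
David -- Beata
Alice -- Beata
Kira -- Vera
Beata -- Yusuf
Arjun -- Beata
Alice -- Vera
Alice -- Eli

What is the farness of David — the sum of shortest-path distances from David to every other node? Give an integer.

24

Distances from David: Alice:2, Arjun:2, Beata:1, Eli:3, Kira:4, Nate:4, Uma:3, Vera:3, Yusuf:2.
Sum = 2 + 2 + 1 + 3 + 4 + 4 + 3 + 3 + 2 = 24.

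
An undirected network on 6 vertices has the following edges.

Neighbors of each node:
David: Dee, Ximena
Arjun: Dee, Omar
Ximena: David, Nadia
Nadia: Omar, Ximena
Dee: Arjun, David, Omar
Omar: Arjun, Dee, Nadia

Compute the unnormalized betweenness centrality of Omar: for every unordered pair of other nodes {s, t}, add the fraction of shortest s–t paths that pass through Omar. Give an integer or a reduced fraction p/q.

5/2

Pairs whose geodesics pass through Omar — Arjun–Ximena: 1/2; Arjun–Nadia: 1; Dee–Nadia: 1.
All other pairs contribute 0.
Summing the contributions gives betweenness(Omar) = 5/2.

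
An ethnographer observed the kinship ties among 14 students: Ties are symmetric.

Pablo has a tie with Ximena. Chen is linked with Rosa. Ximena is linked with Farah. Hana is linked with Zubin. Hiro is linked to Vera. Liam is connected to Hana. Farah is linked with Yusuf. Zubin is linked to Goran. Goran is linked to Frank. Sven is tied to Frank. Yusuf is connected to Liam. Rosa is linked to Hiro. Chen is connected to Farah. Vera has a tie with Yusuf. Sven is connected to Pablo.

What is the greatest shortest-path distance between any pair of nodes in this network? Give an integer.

Eccentricity of each node (its greatest distance to any other): Chen:6, Farah:5, Frank:7, Goran:7, Hana:5, Hiro:7, Liam:5, Pablo:5, Rosa:7, Sven:6, Vera:6, Ximena:5, Yusuf:5, Zubin:6.
The maximum eccentricity is 7, realized for instance by the pair Goran–Rosa via Goran – Zubin – Hana – Liam – Yusuf – Vera – Hiro – Rosa. So the diameter is 7.

7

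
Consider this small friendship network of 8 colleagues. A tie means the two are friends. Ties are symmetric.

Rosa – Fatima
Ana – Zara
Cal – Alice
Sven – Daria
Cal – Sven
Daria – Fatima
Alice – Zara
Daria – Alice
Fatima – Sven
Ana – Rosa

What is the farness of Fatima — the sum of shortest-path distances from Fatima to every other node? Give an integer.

12

Distances from Fatima: Alice:2, Ana:2, Cal:2, Daria:1, Rosa:1, Sven:1, Zara:3.
Sum = 2 + 2 + 2 + 1 + 1 + 1 + 3 = 12.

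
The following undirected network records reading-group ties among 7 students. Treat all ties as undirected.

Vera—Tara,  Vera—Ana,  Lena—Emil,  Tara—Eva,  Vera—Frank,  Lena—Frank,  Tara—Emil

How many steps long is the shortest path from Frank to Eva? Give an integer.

3

One shortest route is Frank – Vera – Tara – Eva, which uses 3 edges, and at distance 2 from Frank we only reach {Ana, Emil, Tara}, which does not include Eva. So d(Frank,Eva) = 3.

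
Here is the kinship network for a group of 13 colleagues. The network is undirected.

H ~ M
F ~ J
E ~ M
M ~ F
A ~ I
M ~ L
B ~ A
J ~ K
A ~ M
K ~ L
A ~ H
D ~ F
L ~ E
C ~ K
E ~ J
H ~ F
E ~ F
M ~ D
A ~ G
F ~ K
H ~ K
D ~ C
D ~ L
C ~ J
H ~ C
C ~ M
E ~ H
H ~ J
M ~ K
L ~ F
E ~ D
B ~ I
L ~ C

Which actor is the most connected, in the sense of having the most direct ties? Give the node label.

Degrees — A:5, B:2, C:6, D:5, E:6, F:7, G:1, H:7, I:2, J:5, K:6, L:6, M:8.
The maximum is 8, attained only by M.

M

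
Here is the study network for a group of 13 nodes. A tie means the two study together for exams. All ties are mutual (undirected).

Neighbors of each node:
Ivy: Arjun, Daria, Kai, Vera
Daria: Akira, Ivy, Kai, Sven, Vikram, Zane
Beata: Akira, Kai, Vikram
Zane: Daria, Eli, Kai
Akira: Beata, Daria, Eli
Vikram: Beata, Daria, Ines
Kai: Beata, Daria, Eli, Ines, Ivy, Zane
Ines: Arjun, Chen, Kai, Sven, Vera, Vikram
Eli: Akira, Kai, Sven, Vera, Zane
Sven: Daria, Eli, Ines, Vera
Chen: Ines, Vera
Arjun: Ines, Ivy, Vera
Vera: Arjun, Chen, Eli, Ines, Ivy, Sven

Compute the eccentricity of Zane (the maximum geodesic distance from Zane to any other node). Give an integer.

Distances from Zane: Akira:2, Arjun:3, Beata:2, Chen:3, Daria:1, Eli:1, Ines:2, Ivy:2, Kai:1, Sven:2, Vera:2, Vikram:2.
The largest is 3 (to Chen and Arjun), so the eccentricity of Zane is 3.

3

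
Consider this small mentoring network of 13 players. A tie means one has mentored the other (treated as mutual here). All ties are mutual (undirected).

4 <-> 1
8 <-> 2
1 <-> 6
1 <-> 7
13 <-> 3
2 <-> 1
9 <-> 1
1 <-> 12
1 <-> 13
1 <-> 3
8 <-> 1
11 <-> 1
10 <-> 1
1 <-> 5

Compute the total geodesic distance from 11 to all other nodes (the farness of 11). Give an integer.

23

Distances from 11: 1:1, 2:2, 3:2, 4:2, 5:2, 6:2, 7:2, 8:2, 9:2, 10:2, 12:2, 13:2.
Sum = 1 + 2 + 2 + 2 + 2 + 2 + 2 + 2 + 2 + 2 + 2 + 2 = 23.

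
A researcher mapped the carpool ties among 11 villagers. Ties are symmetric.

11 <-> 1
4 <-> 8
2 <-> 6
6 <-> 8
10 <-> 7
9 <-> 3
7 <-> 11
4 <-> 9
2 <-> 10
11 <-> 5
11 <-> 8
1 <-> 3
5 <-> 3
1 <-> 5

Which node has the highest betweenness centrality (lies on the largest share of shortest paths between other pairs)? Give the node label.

11

Unnormalized betweenness of each node: 1:209/60, 2:11/4, 3:29/6, 4:151/30, 5:209/60, 6:127/20, 7:153/20, 8:473/30, 9:43/15, 10:17/5, 11:1223/60.
11 has the largest value, 1223/60, making it the main broker — the node through which the most shortest paths run.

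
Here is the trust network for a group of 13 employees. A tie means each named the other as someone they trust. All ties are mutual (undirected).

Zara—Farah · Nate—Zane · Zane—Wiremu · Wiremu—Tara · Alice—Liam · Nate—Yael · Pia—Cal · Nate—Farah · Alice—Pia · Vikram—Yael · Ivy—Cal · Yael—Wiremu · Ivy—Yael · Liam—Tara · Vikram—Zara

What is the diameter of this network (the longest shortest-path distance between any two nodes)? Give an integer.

Eccentricity of each node (its greatest distance to any other): Alice:6, Cal:4, Farah:6, Ivy:4, Liam:5, Nate:5, Pia:5, Tara:4, Vikram:5, Wiremu:4, Yael:4, Zane:5, Zara:6.
The maximum eccentricity is 6, realized for instance by the pair Alice–Zara via Alice – Liam – Tara – Wiremu – Yael – Vikram – Zara. So the diameter is 6.

6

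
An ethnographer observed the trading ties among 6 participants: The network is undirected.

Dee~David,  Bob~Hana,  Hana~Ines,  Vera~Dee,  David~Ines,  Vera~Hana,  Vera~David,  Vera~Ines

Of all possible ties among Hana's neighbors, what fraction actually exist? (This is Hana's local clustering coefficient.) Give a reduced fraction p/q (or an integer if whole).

Hana's neighbors: Bob, Ines, and Vera (k = 3).
Possible neighbor pairs: C(3,2) = 3. Edges among them: Ines–Vera → e = 1.
Clustering(Hana) = 1/3.

1/3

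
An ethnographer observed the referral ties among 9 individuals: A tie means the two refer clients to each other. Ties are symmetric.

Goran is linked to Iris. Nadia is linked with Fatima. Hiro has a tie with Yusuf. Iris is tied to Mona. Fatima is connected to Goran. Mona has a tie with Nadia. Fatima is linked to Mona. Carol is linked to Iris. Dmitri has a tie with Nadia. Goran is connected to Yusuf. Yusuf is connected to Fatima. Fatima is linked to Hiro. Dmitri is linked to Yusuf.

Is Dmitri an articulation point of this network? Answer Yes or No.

No

Even without Dmitri, every remaining node can still reach every other (the residual graph is connected), so Dmitri is not a cut vertex.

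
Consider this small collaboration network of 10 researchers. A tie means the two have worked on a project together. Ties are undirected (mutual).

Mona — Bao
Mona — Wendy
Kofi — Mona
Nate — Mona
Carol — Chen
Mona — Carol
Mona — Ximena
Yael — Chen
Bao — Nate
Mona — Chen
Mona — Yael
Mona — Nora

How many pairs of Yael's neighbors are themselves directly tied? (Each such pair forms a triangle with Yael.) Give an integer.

1

Yael's neighbors: Chen and Mona.
Neighbor pairs that are themselves tied: Yael–Chen–Mona. Each forms one triangle with Yael, for 1 in total.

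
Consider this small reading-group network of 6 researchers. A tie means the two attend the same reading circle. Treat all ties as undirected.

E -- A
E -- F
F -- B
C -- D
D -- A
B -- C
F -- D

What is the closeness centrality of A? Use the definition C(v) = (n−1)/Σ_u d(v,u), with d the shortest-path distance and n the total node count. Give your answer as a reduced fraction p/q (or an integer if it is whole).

Distances from A: B:3, C:2, D:1, E:1, F:2. Sum = 9.
n = 6, so closeness = 5/9.

5/9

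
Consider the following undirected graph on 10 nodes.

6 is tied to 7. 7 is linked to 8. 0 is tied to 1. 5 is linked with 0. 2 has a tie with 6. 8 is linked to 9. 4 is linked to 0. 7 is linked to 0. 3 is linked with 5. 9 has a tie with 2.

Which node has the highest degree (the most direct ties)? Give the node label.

0

Degrees — 0:4, 1:1, 2:2, 3:1, 4:1, 5:2, 6:2, 7:3, 8:2, 9:2.
The maximum is 4, attained only by 0.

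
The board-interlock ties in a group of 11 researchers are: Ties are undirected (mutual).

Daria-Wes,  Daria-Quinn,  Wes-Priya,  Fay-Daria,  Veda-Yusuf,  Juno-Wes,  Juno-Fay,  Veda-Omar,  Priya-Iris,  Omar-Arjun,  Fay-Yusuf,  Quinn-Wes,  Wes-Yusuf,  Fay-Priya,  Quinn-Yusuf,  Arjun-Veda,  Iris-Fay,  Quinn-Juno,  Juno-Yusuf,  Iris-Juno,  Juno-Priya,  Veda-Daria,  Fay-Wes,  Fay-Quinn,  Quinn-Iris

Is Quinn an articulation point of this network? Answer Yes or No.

No

Even without Quinn, every remaining node can still reach every other (the residual graph is connected), so Quinn is not a cut vertex.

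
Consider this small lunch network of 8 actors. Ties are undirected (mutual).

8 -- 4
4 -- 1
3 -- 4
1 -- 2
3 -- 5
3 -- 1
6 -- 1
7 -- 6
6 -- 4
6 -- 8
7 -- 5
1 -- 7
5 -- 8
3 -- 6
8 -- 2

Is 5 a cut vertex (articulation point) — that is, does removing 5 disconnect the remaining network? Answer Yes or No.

No

Even without 5, every remaining node can still reach every other (the residual graph is connected), so 5 is not a cut vertex.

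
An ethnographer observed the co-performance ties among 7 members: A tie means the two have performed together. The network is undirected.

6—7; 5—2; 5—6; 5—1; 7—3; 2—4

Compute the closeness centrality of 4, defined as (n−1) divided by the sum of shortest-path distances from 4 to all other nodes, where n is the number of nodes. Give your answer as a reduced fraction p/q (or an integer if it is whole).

Distances from 4: 1:3, 2:1, 3:5, 5:2, 6:3, 7:4. Sum = 18.
n = 7, so closeness = 6/18 = 1/3.

1/3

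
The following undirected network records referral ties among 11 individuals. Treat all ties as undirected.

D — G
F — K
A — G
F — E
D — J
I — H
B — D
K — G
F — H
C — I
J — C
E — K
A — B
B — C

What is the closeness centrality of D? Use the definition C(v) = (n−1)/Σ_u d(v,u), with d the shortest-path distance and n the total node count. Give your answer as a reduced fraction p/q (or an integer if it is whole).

5/11

Distances from D: A:2, B:1, C:2, E:3, F:3, G:1, H:4, I:3, J:1, K:2. Sum = 22.
n = 11, so closeness = 10/22 = 5/11.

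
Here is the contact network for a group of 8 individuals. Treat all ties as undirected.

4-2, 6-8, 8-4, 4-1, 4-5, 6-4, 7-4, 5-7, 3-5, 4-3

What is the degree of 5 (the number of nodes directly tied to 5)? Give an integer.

5 is directly tied to 3, 4, and 7. That is 3 neighbors, so the degree of 5 is 3.

3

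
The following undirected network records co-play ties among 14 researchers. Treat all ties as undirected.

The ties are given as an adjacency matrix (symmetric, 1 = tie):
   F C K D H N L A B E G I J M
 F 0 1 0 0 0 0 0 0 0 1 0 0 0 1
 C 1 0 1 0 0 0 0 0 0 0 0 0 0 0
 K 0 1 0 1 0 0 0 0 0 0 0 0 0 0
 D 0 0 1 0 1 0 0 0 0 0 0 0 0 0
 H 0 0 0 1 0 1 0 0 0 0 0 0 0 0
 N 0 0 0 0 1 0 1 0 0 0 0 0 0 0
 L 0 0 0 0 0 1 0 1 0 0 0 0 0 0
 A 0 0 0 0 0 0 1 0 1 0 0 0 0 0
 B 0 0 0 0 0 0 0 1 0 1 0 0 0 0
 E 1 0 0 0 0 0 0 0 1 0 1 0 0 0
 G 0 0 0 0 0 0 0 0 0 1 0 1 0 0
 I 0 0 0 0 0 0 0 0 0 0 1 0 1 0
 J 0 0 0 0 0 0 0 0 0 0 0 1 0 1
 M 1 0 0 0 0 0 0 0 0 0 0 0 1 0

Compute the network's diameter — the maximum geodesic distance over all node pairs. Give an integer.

Eccentricity of each node (its greatest distance to any other): A:5, B:5, C:5, D:6, E:5, F:5, G:6, H:7, I:7, J:7, K:5, L:6, M:6, N:7.
The maximum eccentricity is 7, realized for instance by the pair H–I via H – N – L – A – B – E – G – I. So the diameter is 7.

7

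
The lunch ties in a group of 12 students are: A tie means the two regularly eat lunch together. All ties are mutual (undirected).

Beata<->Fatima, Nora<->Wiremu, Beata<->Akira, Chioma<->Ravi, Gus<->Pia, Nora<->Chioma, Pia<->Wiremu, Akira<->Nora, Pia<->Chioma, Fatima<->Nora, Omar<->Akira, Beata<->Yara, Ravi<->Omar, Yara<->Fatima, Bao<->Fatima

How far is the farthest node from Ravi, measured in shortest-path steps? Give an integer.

4

Distances from Ravi: Akira:2, Bao:4, Beata:3, Chioma:1, Fatima:3, Gus:3, Nora:2, Omar:1, Pia:2, Wiremu:3, Yara:4.
The largest is 4 (to Yara and Bao), so the eccentricity of Ravi is 4.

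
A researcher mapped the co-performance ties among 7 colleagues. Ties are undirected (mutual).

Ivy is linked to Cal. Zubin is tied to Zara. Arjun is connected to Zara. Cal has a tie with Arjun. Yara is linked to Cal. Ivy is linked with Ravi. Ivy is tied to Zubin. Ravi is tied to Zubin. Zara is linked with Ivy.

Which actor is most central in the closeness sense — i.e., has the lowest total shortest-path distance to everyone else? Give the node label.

Ivy

Farness (sum of distances to all others) for each node — Arjun:11, Cal:9, Ivy:8, Ravi:12, Yara:14, Zara:10, Zubin:10.
The smallest farness is 8, for Ivy, so Ivy has the highest closeness.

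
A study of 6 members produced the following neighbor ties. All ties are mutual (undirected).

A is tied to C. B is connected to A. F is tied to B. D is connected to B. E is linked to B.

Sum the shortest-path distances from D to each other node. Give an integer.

Distances from D: A:2, B:1, C:3, E:2, F:2.
Sum = 2 + 1 + 3 + 2 + 2 = 10.

10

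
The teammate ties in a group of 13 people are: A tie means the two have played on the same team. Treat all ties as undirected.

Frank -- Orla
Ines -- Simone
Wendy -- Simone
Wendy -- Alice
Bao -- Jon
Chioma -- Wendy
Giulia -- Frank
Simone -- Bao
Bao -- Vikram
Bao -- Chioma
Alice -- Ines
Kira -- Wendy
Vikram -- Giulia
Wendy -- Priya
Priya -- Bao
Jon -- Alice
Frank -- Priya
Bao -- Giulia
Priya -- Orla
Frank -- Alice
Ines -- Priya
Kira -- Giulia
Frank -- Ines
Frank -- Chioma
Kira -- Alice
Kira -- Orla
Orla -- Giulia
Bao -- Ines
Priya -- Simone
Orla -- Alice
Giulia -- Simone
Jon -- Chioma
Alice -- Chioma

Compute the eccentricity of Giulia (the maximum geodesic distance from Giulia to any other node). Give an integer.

Distances from Giulia: Alice:2, Bao:1, Chioma:2, Frank:1, Ines:2, Jon:2, Kira:1, Orla:1, Priya:2, Simone:1, Vikram:1, Wendy:2.
The largest is 2 (to Jon, Priya, Chioma, Ines, Alice, and Wendy), so the eccentricity of Giulia is 2.

2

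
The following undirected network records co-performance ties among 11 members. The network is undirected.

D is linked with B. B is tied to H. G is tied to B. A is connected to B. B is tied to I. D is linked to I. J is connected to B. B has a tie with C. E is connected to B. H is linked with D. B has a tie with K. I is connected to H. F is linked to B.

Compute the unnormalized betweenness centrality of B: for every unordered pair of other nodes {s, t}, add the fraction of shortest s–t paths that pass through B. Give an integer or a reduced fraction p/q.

Pairs whose geodesics pass through B — G–E: 1; G–C: 1; G–J: 1; G–K: 1; G–D: 1; G–A: 1; G–F: 1; G–H: 1; G–I: 1; E–C: 1; E–J: 1; E–K: 1; E–D: 1; E–A: 1 … (+28 more pairs).
All other pairs contribute 0.
Summing the contributions gives betweenness(B) = 42.

42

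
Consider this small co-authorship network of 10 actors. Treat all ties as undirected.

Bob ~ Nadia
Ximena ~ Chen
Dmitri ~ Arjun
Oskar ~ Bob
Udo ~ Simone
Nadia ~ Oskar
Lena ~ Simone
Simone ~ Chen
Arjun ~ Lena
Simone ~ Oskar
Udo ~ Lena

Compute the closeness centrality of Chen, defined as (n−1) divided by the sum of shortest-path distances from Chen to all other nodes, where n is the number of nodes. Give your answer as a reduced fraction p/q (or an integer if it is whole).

Distances from Chen: Arjun:3, Bob:3, Dmitri:4, Lena:2, Nadia:3, Oskar:2, Simone:1, Udo:2, Ximena:1. Sum = 21.
n = 10, so closeness = 9/21 = 3/7.

3/7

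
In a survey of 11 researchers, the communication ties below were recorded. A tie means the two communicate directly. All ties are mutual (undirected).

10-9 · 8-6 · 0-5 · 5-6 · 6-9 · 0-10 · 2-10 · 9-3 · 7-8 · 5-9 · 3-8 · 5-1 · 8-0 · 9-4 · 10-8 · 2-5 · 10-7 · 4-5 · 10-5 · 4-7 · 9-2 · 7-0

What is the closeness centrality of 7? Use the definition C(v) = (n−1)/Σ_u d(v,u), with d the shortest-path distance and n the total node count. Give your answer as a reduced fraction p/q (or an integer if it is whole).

Distances from 7: 0:1, 1:3, 2:2, 3:2, 4:1, 5:2, 6:2, 8:1, 9:2, 10:1. Sum = 17.
n = 11, so closeness = 10/17.

10/17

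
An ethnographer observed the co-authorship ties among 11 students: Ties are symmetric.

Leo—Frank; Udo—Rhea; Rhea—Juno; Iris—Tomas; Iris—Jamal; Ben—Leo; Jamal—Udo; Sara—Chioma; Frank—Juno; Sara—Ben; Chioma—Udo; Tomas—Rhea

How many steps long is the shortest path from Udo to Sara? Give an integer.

2

One shortest route is Udo – Chioma – Sara, which uses 2 edges, and Udo and Sara are not directly tied, so nothing shorter exists. So d(Udo,Sara) = 2.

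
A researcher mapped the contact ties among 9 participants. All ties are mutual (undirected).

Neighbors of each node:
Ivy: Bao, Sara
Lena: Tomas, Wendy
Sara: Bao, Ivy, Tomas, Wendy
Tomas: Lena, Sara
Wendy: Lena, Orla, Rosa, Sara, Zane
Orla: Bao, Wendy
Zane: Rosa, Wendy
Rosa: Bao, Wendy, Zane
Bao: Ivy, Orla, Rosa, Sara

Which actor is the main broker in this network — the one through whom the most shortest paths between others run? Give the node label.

Unnormalized betweenness of each node: Bao:14/3, Ivy:0, Lena:5/3, Orla:7/12, Rosa:25/12, Sara:23/3, Tomas:5/4, Wendy:133/12, Zane:0.
Wendy has the largest value, 133/12, making it the main broker — the node through which the most shortest paths run.

Wendy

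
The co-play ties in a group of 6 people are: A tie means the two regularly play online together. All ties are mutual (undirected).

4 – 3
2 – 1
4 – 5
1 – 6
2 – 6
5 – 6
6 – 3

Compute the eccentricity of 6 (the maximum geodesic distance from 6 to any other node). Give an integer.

2

Distances from 6: 1:1, 2:1, 3:1, 4:2, 5:1.
The largest is 2 (to 4), so the eccentricity of 6 is 2.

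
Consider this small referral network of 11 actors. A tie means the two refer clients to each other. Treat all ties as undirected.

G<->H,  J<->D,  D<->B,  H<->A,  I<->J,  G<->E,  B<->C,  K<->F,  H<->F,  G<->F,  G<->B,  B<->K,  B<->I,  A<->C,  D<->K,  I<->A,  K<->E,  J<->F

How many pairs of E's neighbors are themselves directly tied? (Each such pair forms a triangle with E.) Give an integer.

0

E's neighbors are G and K, but none of them are tied to each other, so no triangle contains E.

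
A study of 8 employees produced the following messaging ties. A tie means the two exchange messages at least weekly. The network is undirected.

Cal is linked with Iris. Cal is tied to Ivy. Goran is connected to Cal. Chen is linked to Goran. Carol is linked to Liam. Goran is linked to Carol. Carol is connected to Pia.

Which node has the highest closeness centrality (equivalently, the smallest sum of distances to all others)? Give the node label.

Goran

Farness (sum of distances to all others) for each node — Cal:13, Carol:13, Chen:17, Goran:11, Iris:19, Ivy:19, Liam:19, Pia:19.
The smallest farness is 11, for Goran, so Goran has the highest closeness.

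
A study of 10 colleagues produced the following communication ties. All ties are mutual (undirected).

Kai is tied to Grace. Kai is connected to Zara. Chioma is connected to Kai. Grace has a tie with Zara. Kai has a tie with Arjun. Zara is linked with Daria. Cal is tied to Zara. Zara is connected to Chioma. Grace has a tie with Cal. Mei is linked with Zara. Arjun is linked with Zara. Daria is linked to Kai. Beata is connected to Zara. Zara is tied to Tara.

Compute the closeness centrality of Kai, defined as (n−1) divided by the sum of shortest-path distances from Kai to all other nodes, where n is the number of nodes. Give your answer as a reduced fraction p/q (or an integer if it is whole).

9/13

Distances from Kai: Arjun:1, Beata:2, Cal:2, Chioma:1, Daria:1, Grace:1, Mei:2, Tara:2, Zara:1. Sum = 13.
n = 10, so closeness = 9/13.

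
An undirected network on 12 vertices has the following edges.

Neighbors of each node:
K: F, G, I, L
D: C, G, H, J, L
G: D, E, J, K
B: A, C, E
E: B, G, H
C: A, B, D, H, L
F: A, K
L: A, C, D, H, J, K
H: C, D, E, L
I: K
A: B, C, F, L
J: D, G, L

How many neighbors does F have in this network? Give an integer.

2

F is directly tied to A and K. That is 2 neighbors, so the degree of F is 2.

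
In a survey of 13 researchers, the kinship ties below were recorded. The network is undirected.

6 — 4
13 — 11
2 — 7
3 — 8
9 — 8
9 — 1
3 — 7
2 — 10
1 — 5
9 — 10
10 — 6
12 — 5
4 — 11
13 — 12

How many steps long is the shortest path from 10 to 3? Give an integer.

One shortest route is 10 – 9 – 8 – 3, which uses 3 edges, and at distance 2 from 10 we only reach {1, 4, 7, 8}, which does not include 3. So d(10,3) = 3.

3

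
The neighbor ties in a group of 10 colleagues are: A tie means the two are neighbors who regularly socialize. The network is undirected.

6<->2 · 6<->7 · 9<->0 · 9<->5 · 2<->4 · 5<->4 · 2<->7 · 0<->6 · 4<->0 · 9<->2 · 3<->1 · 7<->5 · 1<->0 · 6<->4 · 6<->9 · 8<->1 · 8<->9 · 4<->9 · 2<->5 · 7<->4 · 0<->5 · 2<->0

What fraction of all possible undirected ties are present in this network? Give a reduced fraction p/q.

22/45

There are 22 edges and 10 nodes, so the maximum possible is C(10,2) = 45.
Density = 22/45.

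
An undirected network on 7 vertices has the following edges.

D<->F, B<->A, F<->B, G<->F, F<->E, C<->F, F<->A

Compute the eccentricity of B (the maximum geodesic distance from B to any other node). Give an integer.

2

Distances from B: A:1, C:2, D:2, E:2, F:1, G:2.
The largest is 2 (to D, E, G, and C), so the eccentricity of B is 2.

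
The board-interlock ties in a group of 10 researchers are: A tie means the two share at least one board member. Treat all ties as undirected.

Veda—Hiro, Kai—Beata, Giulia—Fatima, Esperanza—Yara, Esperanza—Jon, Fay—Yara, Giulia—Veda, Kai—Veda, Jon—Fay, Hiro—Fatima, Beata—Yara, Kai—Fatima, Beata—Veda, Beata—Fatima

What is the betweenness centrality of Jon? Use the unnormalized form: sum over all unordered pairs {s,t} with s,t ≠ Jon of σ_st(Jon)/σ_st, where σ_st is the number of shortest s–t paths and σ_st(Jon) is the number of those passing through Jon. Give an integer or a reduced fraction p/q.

Pairs whose geodesics pass through Jon — Esperanza–Fay: 1/2.
All other pairs contribute 0.
Summing the contributions gives betweenness(Jon) = 1/2.

1/2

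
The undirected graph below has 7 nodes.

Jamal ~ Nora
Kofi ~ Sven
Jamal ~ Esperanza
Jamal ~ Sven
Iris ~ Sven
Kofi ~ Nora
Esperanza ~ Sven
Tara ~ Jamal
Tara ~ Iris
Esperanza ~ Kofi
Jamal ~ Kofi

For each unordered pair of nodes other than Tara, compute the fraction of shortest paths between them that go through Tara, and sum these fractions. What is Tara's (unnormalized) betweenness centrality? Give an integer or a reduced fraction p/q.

5/6

Pairs whose geodesics pass through Tara — Nora–Iris: 1/3; Iris–Jamal: 1/2.
All other pairs contribute 0.
Summing the contributions gives betweenness(Tara) = 5/6.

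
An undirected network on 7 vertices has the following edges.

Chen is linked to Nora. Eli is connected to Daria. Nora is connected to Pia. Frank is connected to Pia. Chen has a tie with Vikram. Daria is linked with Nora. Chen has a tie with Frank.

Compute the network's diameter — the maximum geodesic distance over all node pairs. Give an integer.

Eccentricity of each node (its greatest distance to any other): Chen:3, Daria:3, Eli:4, Frank:4, Nora:2, Pia:3, Vikram:4.
The maximum eccentricity is 4, realized for instance by the pair Vikram–Eli via Vikram – Chen – Nora – Daria – Eli. So the diameter is 4.

4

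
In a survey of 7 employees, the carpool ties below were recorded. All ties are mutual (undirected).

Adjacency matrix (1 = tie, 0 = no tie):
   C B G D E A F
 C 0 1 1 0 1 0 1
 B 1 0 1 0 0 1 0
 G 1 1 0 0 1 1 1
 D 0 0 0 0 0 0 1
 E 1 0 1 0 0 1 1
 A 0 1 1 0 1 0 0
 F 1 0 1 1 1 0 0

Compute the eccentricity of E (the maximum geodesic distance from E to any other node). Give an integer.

2

Distances from E: A:1, B:2, C:1, D:2, F:1, G:1.
The largest is 2 (to B and D), so the eccentricity of E is 2.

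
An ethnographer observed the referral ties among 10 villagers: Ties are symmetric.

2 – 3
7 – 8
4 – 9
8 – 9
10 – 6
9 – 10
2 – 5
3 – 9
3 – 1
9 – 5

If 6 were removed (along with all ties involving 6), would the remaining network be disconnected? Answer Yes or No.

Even without 6, every remaining node can still reach every other (the residual graph is connected), so 6 is not a cut vertex.

No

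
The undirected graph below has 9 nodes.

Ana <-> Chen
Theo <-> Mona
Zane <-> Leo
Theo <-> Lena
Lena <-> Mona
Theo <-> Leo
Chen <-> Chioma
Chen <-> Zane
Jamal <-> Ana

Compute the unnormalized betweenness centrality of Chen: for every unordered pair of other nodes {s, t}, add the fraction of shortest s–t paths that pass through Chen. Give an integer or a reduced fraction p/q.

Pairs whose geodesics pass through Chen — Leo–Ana: 1; Leo–Chioma: 1; Leo–Jamal: 1; Ana–Theo: 1; Ana–Mona: 1; Ana–Lena: 1; Ana–Zane: 1; Ana–Chioma: 1; Theo–Chioma: 1; Theo–Jamal: 1; Mona–Chioma: 1; Mona–Jamal: 1; Lena–Chioma: 1; Lena–Jamal: 1 … (+3 more pairs).
All other pairs contribute 0.
Summing the contributions gives betweenness(Chen) = 17.

17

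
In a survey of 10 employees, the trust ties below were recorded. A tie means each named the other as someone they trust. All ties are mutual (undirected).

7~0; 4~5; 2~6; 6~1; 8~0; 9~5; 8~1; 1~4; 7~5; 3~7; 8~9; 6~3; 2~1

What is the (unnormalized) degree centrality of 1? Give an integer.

1 is directly tied to 2, 4, 6, and 8. That is 4 neighbors, so the degree of 1 is 4.

4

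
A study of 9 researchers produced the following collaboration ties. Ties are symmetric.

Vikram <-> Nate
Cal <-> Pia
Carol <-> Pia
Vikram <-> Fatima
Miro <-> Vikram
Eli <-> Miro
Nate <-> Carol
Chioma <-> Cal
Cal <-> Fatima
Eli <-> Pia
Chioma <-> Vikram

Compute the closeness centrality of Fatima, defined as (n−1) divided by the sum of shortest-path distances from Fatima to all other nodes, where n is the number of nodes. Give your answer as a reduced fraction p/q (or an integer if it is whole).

Distances from Fatima: Cal:1, Carol:3, Chioma:2, Eli:3, Miro:2, Nate:2, Pia:2, Vikram:1. Sum = 16.
n = 9, so closeness = 8/16 = 1/2.

1/2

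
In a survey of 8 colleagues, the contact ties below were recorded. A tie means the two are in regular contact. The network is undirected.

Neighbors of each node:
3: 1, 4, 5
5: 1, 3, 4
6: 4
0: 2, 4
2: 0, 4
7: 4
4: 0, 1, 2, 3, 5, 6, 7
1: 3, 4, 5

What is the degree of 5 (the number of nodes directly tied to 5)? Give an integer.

3

5 is directly tied to 1, 3, and 4. That is 3 neighbors, so the degree of 5 is 3.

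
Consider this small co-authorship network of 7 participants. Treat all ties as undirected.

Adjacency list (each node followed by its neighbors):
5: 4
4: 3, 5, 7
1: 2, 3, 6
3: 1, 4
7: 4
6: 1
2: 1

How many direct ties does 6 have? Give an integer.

1

6 is directly tied to 1. That is 1 neighbor, so the degree of 6 is 1.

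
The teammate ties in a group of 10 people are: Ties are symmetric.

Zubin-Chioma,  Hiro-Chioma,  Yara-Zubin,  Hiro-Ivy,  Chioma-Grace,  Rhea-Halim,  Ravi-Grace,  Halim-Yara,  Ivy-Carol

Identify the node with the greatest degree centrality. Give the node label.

Chioma

Degrees — Carol:1, Chioma:3, Grace:2, Halim:2, Hiro:2, Ivy:2, Ravi:1, Rhea:1, Yara:2, Zubin:2.
The maximum is 3, attained only by Chioma.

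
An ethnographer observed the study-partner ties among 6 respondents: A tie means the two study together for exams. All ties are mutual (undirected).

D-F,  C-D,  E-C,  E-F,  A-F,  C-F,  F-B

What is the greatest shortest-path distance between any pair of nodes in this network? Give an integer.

Eccentricity of each node (its greatest distance to any other): A:2, B:2, C:2, D:2, E:2, F:1.
The maximum eccentricity is 2, realized for instance by the pair E–B via E – F – B. So the diameter is 2.

2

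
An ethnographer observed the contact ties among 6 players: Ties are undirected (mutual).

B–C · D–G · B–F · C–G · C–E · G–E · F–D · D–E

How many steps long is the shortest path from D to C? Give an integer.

One shortest route is D – E – C, which uses 2 edges, and D and C are not directly tied, so nothing shorter exists. So d(D,C) = 2.

2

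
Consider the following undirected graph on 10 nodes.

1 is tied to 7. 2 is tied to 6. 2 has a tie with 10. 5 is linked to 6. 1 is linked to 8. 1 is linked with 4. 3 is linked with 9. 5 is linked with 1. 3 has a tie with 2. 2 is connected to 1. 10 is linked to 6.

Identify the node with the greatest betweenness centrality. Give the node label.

Unnormalized betweenness of each node: 1:45/2, 2:20, 3:8, 4:0, 5:2, 6:5/2, 7:0, 8:0, 9:0, 10:0.
1 has the largest value, 45/2, making it the main broker — the node through which the most shortest paths run.

1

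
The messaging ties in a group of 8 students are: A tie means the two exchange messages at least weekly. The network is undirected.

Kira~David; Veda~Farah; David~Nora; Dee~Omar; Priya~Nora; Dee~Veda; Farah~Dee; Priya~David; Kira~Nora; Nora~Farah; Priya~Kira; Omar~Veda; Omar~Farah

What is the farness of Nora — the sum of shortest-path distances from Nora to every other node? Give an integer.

10

Distances from Nora: David:1, Dee:2, Farah:1, Kira:1, Omar:2, Priya:1, Veda:2.
Sum = 1 + 2 + 1 + 1 + 2 + 1 + 2 = 10.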